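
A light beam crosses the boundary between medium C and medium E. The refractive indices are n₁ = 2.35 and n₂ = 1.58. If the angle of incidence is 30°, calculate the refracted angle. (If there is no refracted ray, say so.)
sin θ₂ = (n₁/n₂)·sin θ₁ = 0.7437 → θ₂ = 48.05°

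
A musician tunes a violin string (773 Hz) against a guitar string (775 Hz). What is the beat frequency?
2 Hz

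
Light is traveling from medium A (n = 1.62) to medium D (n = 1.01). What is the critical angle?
θc = arcsin(n₂/n₁) = 38.57°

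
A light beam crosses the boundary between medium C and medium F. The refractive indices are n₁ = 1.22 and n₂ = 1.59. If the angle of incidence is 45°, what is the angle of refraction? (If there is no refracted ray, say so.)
sin θ₂ = (n₁/n₂)·sin θ₁ = 0.5426 → θ₂ = 32.86°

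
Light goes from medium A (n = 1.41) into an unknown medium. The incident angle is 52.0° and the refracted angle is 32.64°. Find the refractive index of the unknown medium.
n₂ = n₁·sin θ₁ / sin θ₂ = 2.06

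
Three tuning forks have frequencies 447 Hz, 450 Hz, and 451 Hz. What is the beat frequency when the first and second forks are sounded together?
3 Hz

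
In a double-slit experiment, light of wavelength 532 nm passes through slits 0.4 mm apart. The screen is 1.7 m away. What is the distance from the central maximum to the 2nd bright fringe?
y = mλL/d = 4.522 mm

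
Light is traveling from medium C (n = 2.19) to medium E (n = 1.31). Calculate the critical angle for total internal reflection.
θc = arcsin(n₂/n₁) = 36.74°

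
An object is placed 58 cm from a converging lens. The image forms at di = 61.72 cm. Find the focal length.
1/f = 1/do + 1/di → f = 29.9 cm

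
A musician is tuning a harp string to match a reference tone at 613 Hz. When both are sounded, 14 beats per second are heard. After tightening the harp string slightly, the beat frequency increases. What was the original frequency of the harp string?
627 Hz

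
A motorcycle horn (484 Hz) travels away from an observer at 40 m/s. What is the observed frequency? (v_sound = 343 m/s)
f_obs = f·v/(v + v_s) = 433.5 Hz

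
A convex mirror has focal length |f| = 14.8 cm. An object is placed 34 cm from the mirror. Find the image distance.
f = −14.8 cm (convex); 1/di = 1/f − 1/do → di = -10.31 cm (virtual image, behind mirror)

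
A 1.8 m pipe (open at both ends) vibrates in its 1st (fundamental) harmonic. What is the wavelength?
λₙ = 2L/n = 3.6 m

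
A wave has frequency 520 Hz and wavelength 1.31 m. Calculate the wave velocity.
v = fλ = 681.2 m/s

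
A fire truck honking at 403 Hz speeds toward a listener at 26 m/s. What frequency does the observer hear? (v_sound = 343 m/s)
f_obs = f·v/(v − v_s) = 436.1 Hz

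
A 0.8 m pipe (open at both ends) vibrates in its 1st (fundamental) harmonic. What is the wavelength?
λₙ = 2L/n = 1.6 m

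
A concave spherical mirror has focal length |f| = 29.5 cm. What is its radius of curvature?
R = 2|f| = 59 cm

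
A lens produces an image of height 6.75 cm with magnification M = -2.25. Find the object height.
ho = |hi|/|M| = 3 cm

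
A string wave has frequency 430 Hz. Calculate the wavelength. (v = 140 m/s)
λ = v/f = 0.3256 m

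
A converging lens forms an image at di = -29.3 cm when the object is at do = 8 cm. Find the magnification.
M = −di/do = 3.663 (upright image)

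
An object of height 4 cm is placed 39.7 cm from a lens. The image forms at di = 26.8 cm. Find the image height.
hi = (-di/do) × ho = -2.7 cm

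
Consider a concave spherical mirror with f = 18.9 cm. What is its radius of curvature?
R = 2|f| = 37.8 cm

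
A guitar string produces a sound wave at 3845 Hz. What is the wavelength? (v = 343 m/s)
λ = v/f = 0.08921 m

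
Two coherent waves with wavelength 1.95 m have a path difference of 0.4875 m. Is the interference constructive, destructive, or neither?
neither (partial) — path difference = 0.25λ, neither a whole number of wavelengths nor an odd multiple of λ/2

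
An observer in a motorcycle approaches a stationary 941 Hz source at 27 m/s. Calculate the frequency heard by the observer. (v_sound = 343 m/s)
f_obs = f·(v + v_o)/v = 1015 Hz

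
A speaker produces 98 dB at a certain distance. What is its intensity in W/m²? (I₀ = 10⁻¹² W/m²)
I = I₀·10^(β/10) = 6.31 × 10⁻³ W/m²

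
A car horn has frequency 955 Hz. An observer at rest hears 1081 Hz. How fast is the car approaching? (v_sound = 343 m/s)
v_s = v·(1 − f/f_obs) = 39.98 m/s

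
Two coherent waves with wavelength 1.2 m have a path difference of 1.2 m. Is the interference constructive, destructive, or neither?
constructive — path difference = 1λ, a whole number of wavelengths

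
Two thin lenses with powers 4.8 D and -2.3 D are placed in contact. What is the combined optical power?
P_total = P₁ + P₂ = 2.5 D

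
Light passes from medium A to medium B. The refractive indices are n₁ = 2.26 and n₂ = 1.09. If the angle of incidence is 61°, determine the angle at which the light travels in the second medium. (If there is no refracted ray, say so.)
sin θ₂ = (n₁/n₂)·sin θ₁ = 1.813 > 1, so there is no refracted ray — the light undergoes total internal reflection.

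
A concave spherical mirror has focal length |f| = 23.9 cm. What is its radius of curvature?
R = 2|f| = 47.8 cm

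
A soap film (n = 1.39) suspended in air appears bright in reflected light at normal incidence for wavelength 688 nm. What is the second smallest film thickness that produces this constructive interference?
2nt = (m − ½)λ with m = 2 → t = (m − ½)λ/(2n) = 371.2 nm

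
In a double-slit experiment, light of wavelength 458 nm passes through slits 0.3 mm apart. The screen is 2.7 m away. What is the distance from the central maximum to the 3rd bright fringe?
y = mλL/d = 12.37 mm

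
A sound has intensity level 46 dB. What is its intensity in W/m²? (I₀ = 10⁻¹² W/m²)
I = I₀·10^(β/10) = 3.98 × 10⁻⁸ W/m²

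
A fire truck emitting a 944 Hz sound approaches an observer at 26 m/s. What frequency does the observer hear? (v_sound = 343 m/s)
f_obs = f·v/(v − v_s) = 1021 Hz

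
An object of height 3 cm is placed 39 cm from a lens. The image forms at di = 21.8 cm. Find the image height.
hi = (-di/do) × ho = -1.677 cm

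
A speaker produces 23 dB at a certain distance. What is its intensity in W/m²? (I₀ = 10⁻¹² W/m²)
I = I₀·10^(β/10) = 2.00 × 10⁻¹⁰ W/m²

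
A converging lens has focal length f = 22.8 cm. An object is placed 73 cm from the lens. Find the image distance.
1/di = 1/f − 1/do → di = 33.16 cm (real image)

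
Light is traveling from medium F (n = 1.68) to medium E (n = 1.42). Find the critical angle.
θc = arcsin(n₂/n₁) = 57.7°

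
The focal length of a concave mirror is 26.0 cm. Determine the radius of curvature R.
R = 2|f| = 52 cm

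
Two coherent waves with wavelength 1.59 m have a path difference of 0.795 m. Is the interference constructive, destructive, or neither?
destructive — path difference = 0.5λ, an odd multiple of λ/2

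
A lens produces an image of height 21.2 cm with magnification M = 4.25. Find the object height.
ho = |hi|/|M| = 4.988 cm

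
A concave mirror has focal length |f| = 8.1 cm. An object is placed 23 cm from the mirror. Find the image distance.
f = +8.1 cm (concave); 1/di = 1/f − 1/do → di = 12.5 cm (real image, in front of mirror)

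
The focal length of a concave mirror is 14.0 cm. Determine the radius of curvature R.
R = 2|f| = 28 cm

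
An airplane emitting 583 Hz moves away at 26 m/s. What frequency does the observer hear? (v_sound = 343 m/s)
f_obs = f·v/(v + v_s) = 541.9 Hz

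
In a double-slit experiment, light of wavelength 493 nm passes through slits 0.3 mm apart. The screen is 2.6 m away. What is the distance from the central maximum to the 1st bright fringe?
y = mλL/d = 4.273 mm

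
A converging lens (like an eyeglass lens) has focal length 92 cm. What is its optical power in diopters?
P = 1/f = 1.087 D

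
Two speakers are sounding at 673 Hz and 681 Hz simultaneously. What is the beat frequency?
8 Hz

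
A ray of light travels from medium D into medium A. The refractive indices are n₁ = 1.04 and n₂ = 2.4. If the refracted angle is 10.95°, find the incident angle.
sin θ₁ = (n₂/n₁)·sin θ₂ → θ₁ = 26°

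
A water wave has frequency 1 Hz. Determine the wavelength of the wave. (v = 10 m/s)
λ = v/f = 10 m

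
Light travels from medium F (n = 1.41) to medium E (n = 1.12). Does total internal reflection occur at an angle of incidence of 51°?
θc = arcsin(n₂/n₁) = 52.59°; 51° < θc, so no — the ray refracts.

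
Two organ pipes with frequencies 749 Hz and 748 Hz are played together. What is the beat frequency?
1 Hz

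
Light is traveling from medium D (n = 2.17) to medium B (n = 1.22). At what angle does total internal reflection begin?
θc = arcsin(n₂/n₁) = 34.21°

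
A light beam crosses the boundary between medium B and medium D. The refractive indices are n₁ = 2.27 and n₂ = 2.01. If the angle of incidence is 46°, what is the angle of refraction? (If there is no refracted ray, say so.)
sin θ₂ = (n₁/n₂)·sin θ₁ = 0.8124 → θ₂ = 54.33°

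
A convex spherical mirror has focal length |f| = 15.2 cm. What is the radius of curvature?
R = 2|f| = 30.4 cm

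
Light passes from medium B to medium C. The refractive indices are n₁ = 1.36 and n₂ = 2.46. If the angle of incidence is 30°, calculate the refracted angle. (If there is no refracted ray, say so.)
sin θ₂ = (n₁/n₂)·sin θ₁ = 0.2764 → θ₂ = 16.05°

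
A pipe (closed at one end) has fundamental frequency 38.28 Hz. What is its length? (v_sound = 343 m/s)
L = v/(4f₁) = 2.24 m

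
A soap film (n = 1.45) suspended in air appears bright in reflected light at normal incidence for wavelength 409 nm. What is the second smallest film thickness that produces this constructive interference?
2nt = (m − ½)λ with m = 2 → t = (m − ½)λ/(2n) = 211.6 nm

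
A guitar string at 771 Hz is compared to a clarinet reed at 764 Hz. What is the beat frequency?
7 Hz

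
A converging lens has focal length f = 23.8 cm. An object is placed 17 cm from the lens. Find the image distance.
1/di = 1/f − 1/do → di = -59.5 cm (virtual image)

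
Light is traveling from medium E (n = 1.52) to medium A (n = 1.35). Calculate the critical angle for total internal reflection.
θc = arcsin(n₂/n₁) = 62.64°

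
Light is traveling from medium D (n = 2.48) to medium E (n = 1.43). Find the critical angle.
θc = arcsin(n₂/n₁) = 35.21°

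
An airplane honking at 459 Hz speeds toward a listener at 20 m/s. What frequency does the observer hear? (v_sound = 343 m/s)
f_obs = f·v/(v − v_s) = 487.4 Hz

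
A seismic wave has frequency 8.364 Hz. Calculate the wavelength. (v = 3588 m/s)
λ = v/f = 429 m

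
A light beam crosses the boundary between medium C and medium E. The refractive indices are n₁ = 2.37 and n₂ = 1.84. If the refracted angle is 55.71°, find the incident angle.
sin θ₁ = (n₂/n₁)·sin θ₂ → θ₁ = 39.9°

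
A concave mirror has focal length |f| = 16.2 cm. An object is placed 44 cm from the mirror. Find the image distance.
f = +16.2 cm (concave); 1/di = 1/f − 1/do → di = 25.64 cm (real image, in front of mirror)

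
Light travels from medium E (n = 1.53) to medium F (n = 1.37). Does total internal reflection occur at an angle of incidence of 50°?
θc = arcsin(n₂/n₁) = 63.56°; 50° < θc, so no — the ray refracts.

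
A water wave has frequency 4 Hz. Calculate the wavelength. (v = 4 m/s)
λ = v/f = 1 m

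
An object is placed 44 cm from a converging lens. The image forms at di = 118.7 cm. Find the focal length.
1/f = 1/do + 1/di → f = 32.1 cm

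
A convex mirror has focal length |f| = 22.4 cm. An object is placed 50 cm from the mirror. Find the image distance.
f = −22.4 cm (convex); 1/di = 1/f − 1/do → di = -15.47 cm (virtual image, behind mirror)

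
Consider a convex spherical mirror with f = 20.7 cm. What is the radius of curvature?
R = 2|f| = 41.4 cm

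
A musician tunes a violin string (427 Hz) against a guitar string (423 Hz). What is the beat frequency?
4 Hz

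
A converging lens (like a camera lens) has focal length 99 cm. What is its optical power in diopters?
P = 1/f = 1.01 D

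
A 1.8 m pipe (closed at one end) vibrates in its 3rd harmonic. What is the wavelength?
λₙ = 4L/n = 2.4 m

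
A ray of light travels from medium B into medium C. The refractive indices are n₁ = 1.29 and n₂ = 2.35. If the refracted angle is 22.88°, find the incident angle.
sin θ₁ = (n₂/n₁)·sin θ₂ → θ₁ = 45.1°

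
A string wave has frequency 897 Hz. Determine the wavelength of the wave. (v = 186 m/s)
λ = v/f = 0.2074 m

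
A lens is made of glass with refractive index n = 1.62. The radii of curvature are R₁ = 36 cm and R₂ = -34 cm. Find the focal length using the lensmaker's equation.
1/f = (n − 1)(1/R₁ − 1/R₂) → f = 28.2 cm (converging lens)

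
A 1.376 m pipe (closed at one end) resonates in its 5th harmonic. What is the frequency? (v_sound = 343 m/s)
fₙ = nv/(4L) = 311.6 Hz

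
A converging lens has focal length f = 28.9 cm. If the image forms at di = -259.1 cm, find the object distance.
1/do = 1/f − 1/di → do = 26 cm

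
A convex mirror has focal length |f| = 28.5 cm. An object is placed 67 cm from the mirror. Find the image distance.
f = −28.5 cm (convex); 1/di = 1/f − 1/do → di = -19.99 cm (virtual image, behind mirror)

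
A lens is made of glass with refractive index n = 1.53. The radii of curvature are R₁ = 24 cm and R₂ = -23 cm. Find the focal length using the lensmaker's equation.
1/f = (n − 1)(1/R₁ − 1/R₂) → f = 22.16 cm (converging lens)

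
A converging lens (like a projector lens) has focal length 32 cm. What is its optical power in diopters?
P = 1/f = 3.125 D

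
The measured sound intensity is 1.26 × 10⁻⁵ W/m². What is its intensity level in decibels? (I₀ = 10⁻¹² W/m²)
β = 10·log₁₀(I/I₀) = 71 dB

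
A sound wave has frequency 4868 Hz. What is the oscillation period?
T = 1/f = 2.054 × 10⁻⁴ s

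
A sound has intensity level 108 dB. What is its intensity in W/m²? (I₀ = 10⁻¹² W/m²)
I = I₀·10^(β/10) = 6.31 × 10⁻² W/m²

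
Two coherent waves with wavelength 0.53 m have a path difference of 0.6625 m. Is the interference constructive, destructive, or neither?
neither (partial) — path difference = 1.25λ, neither a whole number of wavelengths nor an odd multiple of λ/2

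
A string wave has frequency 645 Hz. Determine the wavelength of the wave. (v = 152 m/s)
λ = v/f = 0.2357 m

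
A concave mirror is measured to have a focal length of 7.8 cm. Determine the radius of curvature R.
R = 2|f| = 15.6 cm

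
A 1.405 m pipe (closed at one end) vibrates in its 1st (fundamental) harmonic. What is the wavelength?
λₙ = 4L/n = 5.62 m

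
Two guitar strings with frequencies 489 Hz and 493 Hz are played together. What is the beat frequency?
4 Hz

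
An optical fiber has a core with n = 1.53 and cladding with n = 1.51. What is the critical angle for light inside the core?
θc = arcsin(n_cladding/n_core) = 80.73°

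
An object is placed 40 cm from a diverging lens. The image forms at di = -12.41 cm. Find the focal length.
1/f = 1/do + 1/di → f = -17.99 cm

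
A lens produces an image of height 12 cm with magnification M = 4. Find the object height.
ho = |hi|/|M| = 3 cm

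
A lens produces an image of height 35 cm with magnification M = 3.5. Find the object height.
ho = |hi|/|M| = 10 cm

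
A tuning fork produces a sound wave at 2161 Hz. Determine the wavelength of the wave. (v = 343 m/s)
λ = v/f = 0.1587 m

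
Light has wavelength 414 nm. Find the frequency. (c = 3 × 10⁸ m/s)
f = c/λ = 7.246 × 10¹⁴ Hz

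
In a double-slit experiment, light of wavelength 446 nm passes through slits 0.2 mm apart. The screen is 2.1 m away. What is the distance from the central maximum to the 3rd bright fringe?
y = mλL/d = 14.05 mm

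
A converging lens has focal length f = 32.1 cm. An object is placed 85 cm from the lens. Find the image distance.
1/di = 1/f − 1/do → di = 51.58 cm (real image)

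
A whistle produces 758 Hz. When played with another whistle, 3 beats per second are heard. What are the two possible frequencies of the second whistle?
f₂ = 758 ± 3 Hz → 761 Hz or 755 Hz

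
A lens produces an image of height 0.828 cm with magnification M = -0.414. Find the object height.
ho = |hi|/|M| = 2 cm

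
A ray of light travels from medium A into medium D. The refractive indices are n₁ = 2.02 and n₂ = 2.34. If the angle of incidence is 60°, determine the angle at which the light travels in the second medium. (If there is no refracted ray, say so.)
sin θ₂ = (n₁/n₂)·sin θ₁ = 0.7476 → θ₂ = 48.38°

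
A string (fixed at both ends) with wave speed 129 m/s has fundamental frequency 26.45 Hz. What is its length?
L = v/(2f₁) = 2.439 m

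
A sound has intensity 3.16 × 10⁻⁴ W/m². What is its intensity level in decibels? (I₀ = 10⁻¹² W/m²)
β = 10·log₁₀(I/I₀) = 85 dB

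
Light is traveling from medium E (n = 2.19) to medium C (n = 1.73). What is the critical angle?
θc = arcsin(n₂/n₁) = 52.18°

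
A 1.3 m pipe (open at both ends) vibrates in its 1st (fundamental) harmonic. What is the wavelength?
λₙ = 2L/n = 2.6 m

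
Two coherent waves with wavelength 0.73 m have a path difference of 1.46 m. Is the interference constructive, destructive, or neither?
constructive — path difference = 2λ, a whole number of wavelengths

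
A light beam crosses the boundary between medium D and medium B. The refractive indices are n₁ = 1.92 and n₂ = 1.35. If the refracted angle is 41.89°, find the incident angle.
sin θ₁ = (n₂/n₁)·sin θ₂ → θ₁ = 28°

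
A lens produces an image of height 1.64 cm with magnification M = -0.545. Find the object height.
ho = |hi|/|M| = 3.009 cm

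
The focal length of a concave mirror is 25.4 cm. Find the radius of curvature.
R = 2|f| = 50.8 cm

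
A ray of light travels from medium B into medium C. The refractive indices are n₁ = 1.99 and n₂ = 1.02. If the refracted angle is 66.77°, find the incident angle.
sin θ₁ = (n₂/n₁)·sin θ₂ → θ₁ = 28.1°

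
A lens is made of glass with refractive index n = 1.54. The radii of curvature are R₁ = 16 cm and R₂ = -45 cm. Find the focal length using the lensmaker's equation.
1/f = (n − 1)(1/R₁ − 1/R₂) → f = 21.86 cm (converging lens)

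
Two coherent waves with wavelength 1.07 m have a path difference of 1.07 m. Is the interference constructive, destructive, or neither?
constructive — path difference = 1λ, a whole number of wavelengths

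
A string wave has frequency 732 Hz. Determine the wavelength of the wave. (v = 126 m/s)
λ = v/f = 0.1721 m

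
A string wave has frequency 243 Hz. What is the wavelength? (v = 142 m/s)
λ = v/f = 0.5844 m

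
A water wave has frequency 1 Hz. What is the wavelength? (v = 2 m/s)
λ = v/f = 2 m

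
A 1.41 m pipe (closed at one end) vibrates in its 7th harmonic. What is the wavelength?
λₙ = 4L/n = 0.8057 m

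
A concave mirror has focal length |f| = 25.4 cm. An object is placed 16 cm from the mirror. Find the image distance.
f = +25.4 cm (concave); 1/di = 1/f − 1/do → di = -43.23 cm (virtual image, behind mirror)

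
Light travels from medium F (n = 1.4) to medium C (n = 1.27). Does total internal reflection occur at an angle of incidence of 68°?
θc = arcsin(n₂/n₁) = 65.11°; 68° > θc, so yes — total internal reflection.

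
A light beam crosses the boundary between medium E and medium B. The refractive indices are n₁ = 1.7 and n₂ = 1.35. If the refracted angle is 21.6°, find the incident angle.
sin θ₁ = (n₂/n₁)·sin θ₂ → θ₁ = 17°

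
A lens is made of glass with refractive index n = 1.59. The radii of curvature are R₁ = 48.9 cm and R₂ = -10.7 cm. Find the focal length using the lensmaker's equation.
1/f = (n − 1)(1/R₁ − 1/R₂) → f = 14.88 cm (converging lens)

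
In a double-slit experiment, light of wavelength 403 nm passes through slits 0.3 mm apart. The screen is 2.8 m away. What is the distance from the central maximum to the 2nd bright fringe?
y = mλL/d = 7.523 mm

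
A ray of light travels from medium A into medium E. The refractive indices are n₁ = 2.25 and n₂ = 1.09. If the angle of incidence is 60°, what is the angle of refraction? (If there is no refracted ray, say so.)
sin θ₂ = (n₁/n₂)·sin θ₁ = 1.788 > 1, so there is no refracted ray — the light undergoes total internal reflection.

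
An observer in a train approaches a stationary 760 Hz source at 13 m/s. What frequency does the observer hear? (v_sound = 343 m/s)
f_obs = f·(v + v_o)/v = 788.8 Hz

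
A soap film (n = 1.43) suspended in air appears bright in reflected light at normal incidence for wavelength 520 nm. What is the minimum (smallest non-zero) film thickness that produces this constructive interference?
2nt = (m − ½)λ with m = 1 → t = (m − ½)λ/(2n) = 90.91 nm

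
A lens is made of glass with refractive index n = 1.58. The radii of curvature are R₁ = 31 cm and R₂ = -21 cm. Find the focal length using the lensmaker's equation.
1/f = (n − 1)(1/R₁ − 1/R₂) → f = 21.58 cm (converging lens)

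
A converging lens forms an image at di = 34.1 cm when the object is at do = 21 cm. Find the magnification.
M = −di/do = -1.624 (inverted image)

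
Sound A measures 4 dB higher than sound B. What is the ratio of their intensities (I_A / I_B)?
I_A/I_B = 10^(Δβ/10) = 2.512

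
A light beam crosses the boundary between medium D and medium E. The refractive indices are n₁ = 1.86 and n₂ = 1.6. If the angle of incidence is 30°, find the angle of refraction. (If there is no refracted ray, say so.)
sin θ₂ = (n₁/n₂)·sin θ₁ = 0.5812 → θ₂ = 35.54°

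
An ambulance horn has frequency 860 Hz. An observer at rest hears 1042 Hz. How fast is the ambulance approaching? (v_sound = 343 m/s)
v_s = v·(1 − f/f_obs) = 59.91 m/s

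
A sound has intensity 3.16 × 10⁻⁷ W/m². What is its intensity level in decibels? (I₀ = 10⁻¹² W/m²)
β = 10·log₁₀(I/I₀) = 55 dB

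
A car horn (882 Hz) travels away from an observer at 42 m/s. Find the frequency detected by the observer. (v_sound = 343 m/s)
f_obs = f·v/(v + v_s) = 785.8 Hz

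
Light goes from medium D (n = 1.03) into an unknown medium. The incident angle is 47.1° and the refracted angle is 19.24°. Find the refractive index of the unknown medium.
n₂ = n₁·sin θ₁ / sin θ₂ = 2.29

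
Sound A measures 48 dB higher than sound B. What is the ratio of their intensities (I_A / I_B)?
I_A/I_B = 10^(Δβ/10) = 63100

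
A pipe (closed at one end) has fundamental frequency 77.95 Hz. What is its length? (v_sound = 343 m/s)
L = v/(4f₁) = 1.1 m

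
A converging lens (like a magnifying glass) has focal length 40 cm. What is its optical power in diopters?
P = 1/f = 2.5 D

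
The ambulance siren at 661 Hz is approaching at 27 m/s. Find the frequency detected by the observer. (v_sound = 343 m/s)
f_obs = f·v/(v − v_s) = 717.5 Hz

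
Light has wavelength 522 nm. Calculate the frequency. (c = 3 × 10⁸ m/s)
f = c/λ = 5.747 × 10¹⁴ Hz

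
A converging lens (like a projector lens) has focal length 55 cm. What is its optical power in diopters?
P = 1/f = 1.818 D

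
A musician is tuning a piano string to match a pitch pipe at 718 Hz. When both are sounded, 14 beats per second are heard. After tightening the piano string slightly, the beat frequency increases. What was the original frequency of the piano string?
732 Hz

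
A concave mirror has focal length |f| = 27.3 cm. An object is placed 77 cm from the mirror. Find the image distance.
f = +27.3 cm (concave); 1/di = 1/f − 1/do → di = 42.3 cm (real image, in front of mirror)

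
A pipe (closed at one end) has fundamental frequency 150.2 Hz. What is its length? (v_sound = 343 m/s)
L = v/(4f₁) = 0.5709 m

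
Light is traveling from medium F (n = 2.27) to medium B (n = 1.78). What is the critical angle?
θc = arcsin(n₂/n₁) = 51.64°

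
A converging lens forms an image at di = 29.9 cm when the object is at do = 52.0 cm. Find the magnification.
M = −di/do = -0.575 (inverted image)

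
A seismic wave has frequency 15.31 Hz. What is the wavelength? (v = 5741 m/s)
λ = v/f = 375 m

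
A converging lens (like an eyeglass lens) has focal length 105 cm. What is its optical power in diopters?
P = 1/f = 0.9524 D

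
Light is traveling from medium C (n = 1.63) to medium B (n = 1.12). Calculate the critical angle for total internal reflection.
θc = arcsin(n₂/n₁) = 43.4°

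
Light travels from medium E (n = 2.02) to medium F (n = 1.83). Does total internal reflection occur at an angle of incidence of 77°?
θc = arcsin(n₂/n₁) = 64.95°; 77° > θc, so yes — total internal reflection.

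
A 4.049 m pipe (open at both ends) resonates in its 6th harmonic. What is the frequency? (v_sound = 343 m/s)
fₙ = nv/(2L) = 254.1 Hz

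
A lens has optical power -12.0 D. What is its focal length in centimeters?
f = 1/P = -8.333 cm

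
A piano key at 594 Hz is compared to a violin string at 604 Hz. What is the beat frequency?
10 Hz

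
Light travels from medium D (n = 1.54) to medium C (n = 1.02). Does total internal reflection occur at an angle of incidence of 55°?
θc = arcsin(n₂/n₁) = 41.48°; 55° > θc, so yes — total internal reflection.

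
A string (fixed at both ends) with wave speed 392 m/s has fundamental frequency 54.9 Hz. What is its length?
L = v/(2f₁) = 3.57 m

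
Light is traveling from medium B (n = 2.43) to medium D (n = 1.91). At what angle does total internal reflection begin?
θc = arcsin(n₂/n₁) = 51.81°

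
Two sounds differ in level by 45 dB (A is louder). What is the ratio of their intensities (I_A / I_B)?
I_A/I_B = 10^(Δβ/10) = 31620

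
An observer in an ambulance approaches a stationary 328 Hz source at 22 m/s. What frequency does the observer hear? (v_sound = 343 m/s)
f_obs = f·(v + v_o)/v = 349 Hz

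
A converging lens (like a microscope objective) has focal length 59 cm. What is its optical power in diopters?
P = 1/f = 1.695 D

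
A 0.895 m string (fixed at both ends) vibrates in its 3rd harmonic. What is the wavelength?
λₙ = 2L/n = 0.5967 m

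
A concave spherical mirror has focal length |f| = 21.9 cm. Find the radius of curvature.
R = 2|f| = 43.8 cm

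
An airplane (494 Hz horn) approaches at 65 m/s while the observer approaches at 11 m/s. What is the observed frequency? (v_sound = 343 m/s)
f_obs = f·(v + v_o)/(v − v_s) = 629.1 Hz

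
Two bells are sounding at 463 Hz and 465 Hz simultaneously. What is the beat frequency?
2 Hz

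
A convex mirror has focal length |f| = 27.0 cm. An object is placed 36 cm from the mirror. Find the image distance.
f = −27.0 cm (convex); 1/di = 1/f − 1/do → di = -15.43 cm (virtual image, behind mirror)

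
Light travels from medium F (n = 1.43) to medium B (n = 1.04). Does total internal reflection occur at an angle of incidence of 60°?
θc = arcsin(n₂/n₁) = 46.66°; 60° > θc, so yes — total internal reflection.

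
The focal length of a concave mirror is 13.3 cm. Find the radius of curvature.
R = 2|f| = 26.6 cm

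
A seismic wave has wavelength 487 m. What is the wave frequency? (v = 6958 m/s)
f = v/λ = 14.29 Hz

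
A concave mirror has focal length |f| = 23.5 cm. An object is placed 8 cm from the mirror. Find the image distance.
f = +23.5 cm (concave); 1/di = 1/f − 1/do → di = -12.13 cm (virtual image, behind mirror)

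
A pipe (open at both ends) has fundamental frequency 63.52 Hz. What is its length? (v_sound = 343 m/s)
L = v/(2f₁) = 2.7 m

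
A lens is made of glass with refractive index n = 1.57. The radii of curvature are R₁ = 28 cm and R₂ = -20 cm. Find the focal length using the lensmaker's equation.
1/f = (n − 1)(1/R₁ − 1/R₂) → f = 20.47 cm (converging lens)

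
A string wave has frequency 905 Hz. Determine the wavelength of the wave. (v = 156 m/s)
λ = v/f = 0.1724 m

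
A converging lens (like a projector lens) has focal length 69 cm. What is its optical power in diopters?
P = 1/f = 1.449 D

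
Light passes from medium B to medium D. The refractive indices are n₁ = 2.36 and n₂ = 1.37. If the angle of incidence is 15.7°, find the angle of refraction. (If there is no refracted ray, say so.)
sin θ₂ = (n₁/n₂)·sin θ₁ = 0.4661 → θ₂ = 27.78°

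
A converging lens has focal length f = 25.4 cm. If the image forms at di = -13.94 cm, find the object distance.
1/do = 1/f − 1/di → do = 9 cm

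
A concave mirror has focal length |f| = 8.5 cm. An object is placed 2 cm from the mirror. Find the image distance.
f = +8.5 cm (concave); 1/di = 1/f − 1/do → di = -2.615 cm (virtual image, behind mirror)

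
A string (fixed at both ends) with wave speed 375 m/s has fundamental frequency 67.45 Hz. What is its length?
L = v/(2f₁) = 2.78 m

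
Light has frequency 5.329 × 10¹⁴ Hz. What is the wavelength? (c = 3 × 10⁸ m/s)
λ = c/f = 563 nm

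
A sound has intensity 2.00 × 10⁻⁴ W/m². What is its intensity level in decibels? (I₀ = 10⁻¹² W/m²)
β = 10·log₁₀(I/I₀) = 83.01 dB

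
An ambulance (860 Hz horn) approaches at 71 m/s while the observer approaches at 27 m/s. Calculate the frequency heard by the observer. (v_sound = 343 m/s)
f_obs = f·(v + v_o)/(v − v_s) = 1170 Hz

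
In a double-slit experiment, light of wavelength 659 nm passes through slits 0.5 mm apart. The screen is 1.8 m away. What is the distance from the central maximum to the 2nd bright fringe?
y = mλL/d = 4.745 mm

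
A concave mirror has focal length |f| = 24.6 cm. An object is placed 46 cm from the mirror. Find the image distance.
f = +24.6 cm (concave); 1/di = 1/f − 1/do → di = 52.88 cm (real image, in front of mirror)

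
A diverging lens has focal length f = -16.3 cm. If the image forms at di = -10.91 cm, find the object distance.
1/do = 1/f − 1/di → do = 32.99 cm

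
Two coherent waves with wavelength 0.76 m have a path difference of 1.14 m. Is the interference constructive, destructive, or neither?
destructive — path difference = 1.5λ, an odd multiple of λ/2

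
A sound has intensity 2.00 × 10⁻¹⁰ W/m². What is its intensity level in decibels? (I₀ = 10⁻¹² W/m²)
β = 10·log₁₀(I/I₀) = 23.01 dB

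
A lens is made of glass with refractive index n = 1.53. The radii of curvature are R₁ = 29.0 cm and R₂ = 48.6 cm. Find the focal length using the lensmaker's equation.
1/f = (n − 1)(1/R₁ − 1/R₂) → f = 135.7 cm (converging lens)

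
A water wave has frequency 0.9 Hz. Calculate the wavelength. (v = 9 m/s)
λ = v/f = 10 m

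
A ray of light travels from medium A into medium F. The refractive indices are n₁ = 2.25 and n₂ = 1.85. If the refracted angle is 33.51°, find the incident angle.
sin θ₁ = (n₂/n₁)·sin θ₂ → θ₁ = 27°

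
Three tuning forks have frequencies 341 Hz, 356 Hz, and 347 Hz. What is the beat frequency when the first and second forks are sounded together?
15 Hz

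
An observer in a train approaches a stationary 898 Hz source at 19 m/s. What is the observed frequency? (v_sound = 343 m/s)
f_obs = f·(v + v_o)/v = 947.7 Hz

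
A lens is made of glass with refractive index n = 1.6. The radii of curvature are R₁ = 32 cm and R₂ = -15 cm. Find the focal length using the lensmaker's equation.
1/f = (n − 1)(1/R₁ − 1/R₂) → f = 17.02 cm (converging lens)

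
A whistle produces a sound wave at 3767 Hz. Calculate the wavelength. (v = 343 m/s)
λ = v/f = 0.09105 m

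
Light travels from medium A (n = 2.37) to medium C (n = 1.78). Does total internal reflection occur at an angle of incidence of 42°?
θc = arcsin(n₂/n₁) = 48.68°; 42° < θc, so no — the ray refracts.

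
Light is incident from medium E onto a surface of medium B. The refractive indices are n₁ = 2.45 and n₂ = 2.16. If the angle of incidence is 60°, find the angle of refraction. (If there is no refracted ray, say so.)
sin θ₂ = (n₁/n₂)·sin θ₁ = 0.9823 → θ₂ = 79.2°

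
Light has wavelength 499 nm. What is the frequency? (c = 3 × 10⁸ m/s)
f = c/λ = 6.012 × 10¹⁴ Hz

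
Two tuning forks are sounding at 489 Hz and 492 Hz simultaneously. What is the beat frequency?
3 Hz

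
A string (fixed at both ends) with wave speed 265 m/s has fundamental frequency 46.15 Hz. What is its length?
L = v/(2f₁) = 2.871 m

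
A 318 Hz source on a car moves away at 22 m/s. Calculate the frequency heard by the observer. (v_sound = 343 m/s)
f_obs = f·v/(v + v_s) = 298.8 Hz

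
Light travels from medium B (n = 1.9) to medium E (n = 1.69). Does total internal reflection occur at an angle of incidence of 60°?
θc = arcsin(n₂/n₁) = 62.81°; 60° < θc, so no — the ray refracts.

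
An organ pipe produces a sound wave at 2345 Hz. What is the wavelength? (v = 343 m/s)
λ = v/f = 0.1463 m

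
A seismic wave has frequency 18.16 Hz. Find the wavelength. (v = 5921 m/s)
λ = v/f = 326 m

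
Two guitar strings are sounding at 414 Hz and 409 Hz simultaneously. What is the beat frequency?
5 Hz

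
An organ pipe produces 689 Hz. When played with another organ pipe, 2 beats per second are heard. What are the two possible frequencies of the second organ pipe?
f₂ = 689 ± 2 Hz → 691 Hz or 687 Hz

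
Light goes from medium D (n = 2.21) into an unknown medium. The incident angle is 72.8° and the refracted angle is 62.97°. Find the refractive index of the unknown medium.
n₂ = n₁·sin θ₁ / sin θ₂ = 2.37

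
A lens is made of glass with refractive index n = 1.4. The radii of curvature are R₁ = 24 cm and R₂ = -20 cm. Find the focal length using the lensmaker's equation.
1/f = (n − 1)(1/R₁ − 1/R₂) → f = 27.27 cm (converging lens)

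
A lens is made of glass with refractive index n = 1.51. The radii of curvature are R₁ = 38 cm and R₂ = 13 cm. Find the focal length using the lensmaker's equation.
1/f = (n − 1)(1/R₁ − 1/R₂) → f = -38.75 cm (diverging lens)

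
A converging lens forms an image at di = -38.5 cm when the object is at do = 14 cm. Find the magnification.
M = −di/do = 2.75 (upright image)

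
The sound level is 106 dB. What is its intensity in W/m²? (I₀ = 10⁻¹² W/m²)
I = I₀·10^(β/10) = 3.98 × 10⁻² W/m²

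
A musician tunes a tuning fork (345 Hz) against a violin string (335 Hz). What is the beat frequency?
10 Hz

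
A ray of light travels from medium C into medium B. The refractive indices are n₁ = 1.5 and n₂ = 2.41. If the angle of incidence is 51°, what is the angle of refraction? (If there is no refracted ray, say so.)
sin θ₂ = (n₁/n₂)·sin θ₁ = 0.4837 → θ₂ = 28.93°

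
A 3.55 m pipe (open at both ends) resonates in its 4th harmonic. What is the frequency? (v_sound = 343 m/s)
fₙ = nv/(2L) = 193.2 Hz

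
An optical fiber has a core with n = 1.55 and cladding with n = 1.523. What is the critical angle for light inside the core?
θc = arcsin(n_cladding/n_core) = 79.29°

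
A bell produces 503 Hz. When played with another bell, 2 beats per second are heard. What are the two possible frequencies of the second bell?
f₂ = 503 ± 2 Hz → 505 Hz or 501 Hz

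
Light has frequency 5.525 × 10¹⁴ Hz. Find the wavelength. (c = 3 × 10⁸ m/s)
λ = c/f = 543 nm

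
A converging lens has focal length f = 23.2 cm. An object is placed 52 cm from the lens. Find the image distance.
1/di = 1/f − 1/do → di = 41.89 cm (real image)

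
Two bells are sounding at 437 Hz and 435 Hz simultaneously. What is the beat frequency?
2 Hz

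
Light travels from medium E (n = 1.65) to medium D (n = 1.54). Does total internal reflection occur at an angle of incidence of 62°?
θc = arcsin(n₂/n₁) = 68.96°; 62° < θc, so no — the ray refracts.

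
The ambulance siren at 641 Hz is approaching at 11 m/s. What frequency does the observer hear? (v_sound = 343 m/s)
f_obs = f·v/(v − v_s) = 662.2 Hz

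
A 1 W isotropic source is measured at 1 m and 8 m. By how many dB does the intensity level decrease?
Δβ = 20·log₁₀(r₂/r₁) = 18.06 dB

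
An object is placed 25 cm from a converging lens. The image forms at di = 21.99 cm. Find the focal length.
1/f = 1/do + 1/di → f = 11.7 cm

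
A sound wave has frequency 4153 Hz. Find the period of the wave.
T = 1/f = 2.408 × 10⁻⁴ s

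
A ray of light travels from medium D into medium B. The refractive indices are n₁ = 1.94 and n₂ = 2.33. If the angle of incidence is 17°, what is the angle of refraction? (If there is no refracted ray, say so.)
sin θ₂ = (n₁/n₂)·sin θ₁ = 0.2434 → θ₂ = 14.09°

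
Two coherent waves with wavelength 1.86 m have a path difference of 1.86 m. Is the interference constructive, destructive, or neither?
constructive — path difference = 1λ, a whole number of wavelengths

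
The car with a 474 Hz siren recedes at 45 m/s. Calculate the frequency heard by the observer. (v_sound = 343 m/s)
f_obs = f·v/(v + v_s) = 419 Hz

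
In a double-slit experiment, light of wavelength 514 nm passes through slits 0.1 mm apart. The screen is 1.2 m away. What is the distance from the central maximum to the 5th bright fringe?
y = mλL/d = 30.84 mm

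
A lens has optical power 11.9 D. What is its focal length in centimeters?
f = 1/P = 8.403 cm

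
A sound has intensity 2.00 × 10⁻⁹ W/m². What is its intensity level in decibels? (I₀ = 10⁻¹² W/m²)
β = 10·log₁₀(I/I₀) = 33.01 dB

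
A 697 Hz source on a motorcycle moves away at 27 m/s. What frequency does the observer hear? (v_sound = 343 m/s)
f_obs = f·v/(v + v_s) = 646.1 Hz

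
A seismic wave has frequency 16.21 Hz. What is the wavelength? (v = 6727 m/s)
λ = v/f = 415 m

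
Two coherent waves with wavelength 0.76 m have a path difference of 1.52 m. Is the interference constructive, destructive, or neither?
constructive — path difference = 2λ, a whole number of wavelengths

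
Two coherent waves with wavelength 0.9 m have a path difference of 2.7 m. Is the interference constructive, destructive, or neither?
constructive — path difference = 3λ, a whole number of wavelengths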